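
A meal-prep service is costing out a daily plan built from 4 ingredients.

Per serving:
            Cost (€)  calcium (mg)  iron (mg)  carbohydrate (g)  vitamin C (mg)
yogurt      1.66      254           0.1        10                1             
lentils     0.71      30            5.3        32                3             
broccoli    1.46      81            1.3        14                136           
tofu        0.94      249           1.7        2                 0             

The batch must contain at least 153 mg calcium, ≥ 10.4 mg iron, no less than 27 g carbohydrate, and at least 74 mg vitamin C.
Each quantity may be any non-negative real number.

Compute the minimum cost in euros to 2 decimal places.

€2.21

This is a linear program. Let x1 = servings of yogurt, x2 = servings of lentils, x3 = servings of broccoli, x4 = servings of tofu.
min 1.66x1 + 0.71x2 + 1.46x3 + 0.94x4 s.t.:
  254x1 + 30x2 + 81x3 + 249x4 ≥ 153   (calcium)
  0.1x1 + 5.3x2 + 1.3x3 + 1.7x4 ≥ 10.4   (iron)
  10x1 + 32x2 + 14x3 + 2x4 ≥ 27   (carbohydrate)
  1x1 + 3x2 + 136x3 ≥ 74   (vitamin C)
  x1, x2, x3, x4 ≥ 0.
The minimum-cost mix takes nothing from yogurt — only lentils, broccoli, tofu. Binding constraints: calcium, iron, vitamin C.
That vertex is x2 = 1.762, x3 = 0.5052, x4 = 0.2378.
Objective = 0.71·1.762 + 1.46·0.5052 + 0.94·0.2378 = 2.2121.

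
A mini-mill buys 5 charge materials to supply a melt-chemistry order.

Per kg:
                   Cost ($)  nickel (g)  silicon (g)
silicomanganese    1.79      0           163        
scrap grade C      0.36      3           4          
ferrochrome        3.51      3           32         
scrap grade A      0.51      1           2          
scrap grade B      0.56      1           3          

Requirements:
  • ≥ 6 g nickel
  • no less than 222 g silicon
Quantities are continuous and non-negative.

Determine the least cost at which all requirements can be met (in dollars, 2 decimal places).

$3.07

Let x1 = kg of silicomanganese, x2 = kg of scrap grade C, x3 = kg of ferrochrome, x4 = kg of scrap grade A, x5 = kg of scrap grade B.
min 1.79x1 + 0.36x2 + 3.51x3 + 0.51x4 + 0.56x5 with:
  3x2 + 3x3 + 1x4 + 1x5 ≥ 6   (nickel)
  163x1 + 4x2 + 32x3 + 2x4 + 3x5 ≥ 222   (silicon)
  x1, x2, x3, x4, x5 ≥ 0.
The optimal basis is {silicomanganese, scrap grade C}; ferrochrome, scrap grade A, scrap grade B drop out. The nickel and silicon requirements are met with equality.
Solving gives x1 = 1.313, x2 = 2.
Cost = 1.79·1.313 + 0.36·2 = 3.0703.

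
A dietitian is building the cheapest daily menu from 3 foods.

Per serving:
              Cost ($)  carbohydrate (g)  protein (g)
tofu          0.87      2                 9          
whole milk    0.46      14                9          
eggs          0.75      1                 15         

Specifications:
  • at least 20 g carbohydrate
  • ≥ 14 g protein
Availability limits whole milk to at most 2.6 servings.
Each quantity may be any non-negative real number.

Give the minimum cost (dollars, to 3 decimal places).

$0.714

Treat it as an LP. Let x1 = servings of tofu, x2 = servings of whole milk, x3 = servings of eggs.
min 0.87x1 + 0.46x2 + 0.75x3 s.t.:
  2x1 + 14x2 + 1x3 ≥ 20   (carbohydrate)
  9x1 + 9x2 + 15x3 ≥ 14   (protein)
  x2 ≤ 2.6
  x1, x2, x3 ≥ 0.
The minimum-cost mix takes nothing from tofu — only whole milk, eggs. The carbohydrate and protein requirements are met with equality.
Optimal quantities: whole milk = 1.423 servings, eggs = 0.0796 servings.
Cost = 0.46·1.423 + 0.75·0.0796 = 0.71428.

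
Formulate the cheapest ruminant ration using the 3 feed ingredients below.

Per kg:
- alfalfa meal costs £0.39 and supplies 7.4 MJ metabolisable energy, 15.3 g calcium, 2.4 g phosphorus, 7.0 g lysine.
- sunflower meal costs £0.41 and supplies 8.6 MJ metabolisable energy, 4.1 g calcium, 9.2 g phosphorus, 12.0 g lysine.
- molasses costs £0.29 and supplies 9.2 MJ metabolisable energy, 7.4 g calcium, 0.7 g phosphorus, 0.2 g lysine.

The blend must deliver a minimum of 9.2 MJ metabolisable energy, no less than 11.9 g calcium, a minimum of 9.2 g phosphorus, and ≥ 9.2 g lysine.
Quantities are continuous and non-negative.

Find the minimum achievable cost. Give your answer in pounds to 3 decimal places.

Let x1 = kg of alfalfa meal, x2 = kg of sunflower meal, x3 = kg of molasses.
min 0.39x1 + 0.41x2 + 0.29x3 s.t.:
  7.4x1 + 8.6x2 + 9.2x3 ≥ 9.2   (metabolisable energy)
  15.3x1 + 4.1x2 + 7.4x3 ≥ 11.9   (calcium)
  2.4x1 + 9.2x2 + 0.7x3 ≥ 9.2   (phosphorus)
  7x1 + 12x2 + 0.2x3 ≥ 9.2   (lysine)
  x1, x2, x3 ≥ 0.
The optimal basis is {alfalfa meal, sunflower meal}; molasses drops out. Binding constraints: calcium and phosphorus.
Solving gives x1 = 0.5481, x2 = 0.857.
Objective = 0.39·0.5481 + 0.41·0.857 = 0.56513.

£0.565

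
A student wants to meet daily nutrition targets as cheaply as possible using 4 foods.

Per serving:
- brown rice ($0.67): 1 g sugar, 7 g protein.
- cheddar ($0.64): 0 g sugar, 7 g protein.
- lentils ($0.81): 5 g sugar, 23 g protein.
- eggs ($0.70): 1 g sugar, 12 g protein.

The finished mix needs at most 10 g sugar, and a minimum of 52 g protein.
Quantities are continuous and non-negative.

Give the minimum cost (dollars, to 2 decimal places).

Let x1 = servings of brown rice, x2 = servings of cheddar, x3 = servings of lentils, x4 = servings of eggs.
Minimise 0.67x1 + 0.64x2 + 0.81x3 + 0.7x4 subject to:
  1x1 + 5x3 + 1x4 ≤ 10   (sugar)
  7x1 + 7x2 + 23x3 + 12x4 ≥ 52   (protein)
  x1, x2, x3, x4 ≥ 0.
The minimum-cost mix takes nothing from brown rice, cheddar — only lentils, eggs. Binding constraints: sugar and protein.
Solving gives x3 = 1.838, x4 = 0.8108.
Cost = 0.81·1.838 + 0.7·0.8108 = 2.0563.

$2.06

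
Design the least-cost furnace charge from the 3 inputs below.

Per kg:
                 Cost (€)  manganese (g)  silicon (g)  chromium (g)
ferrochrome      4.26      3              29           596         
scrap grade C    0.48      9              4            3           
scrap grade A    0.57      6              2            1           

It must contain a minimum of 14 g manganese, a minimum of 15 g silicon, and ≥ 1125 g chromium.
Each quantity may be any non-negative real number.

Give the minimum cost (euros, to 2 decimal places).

€8.47

This is a linear program. Let x1 = kg of ferrochrome, x2 = kg of scrap grade C, x3 = kg of scrap grade A.
min 4.26x1 + 0.48x2 + 0.57x3 s.t.:
  3x1 + 9x2 + 6x3 ≥ 14   (manganese)
  29x1 + 4x2 + 2x3 ≥ 15   (silicon)
  596x1 + 3x2 + 1x3 ≥ 1125   (chromium)
  x1, x2, x3 ≥ 0.
At the optimum only ferrochrome, scrap grade C are positive (scrap grade A = 0). There the manganese and chromium constraints are tight.
Optimal quantities: ferrochrome = 1.883 kg, scrap grade C = 0.9279 kg.
Cost = 4.26·1.883 + 0.48·0.9279 = 8.4670.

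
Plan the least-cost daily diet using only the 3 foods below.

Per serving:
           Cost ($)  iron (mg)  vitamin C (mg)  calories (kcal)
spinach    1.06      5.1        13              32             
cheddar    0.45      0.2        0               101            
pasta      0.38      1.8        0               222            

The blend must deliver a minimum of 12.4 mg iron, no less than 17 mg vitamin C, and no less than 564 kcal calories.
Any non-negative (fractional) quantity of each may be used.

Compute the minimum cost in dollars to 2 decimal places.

$2.59

This is a linear program. Let x1 = servings of spinach, x2 = servings of cheddar, x3 = servings of pasta.
Minimize 1.06x1 + 0.45x2 + 0.38x3 subject to:
  5.1x1 + 0.2x2 + 1.8x3 ≥ 12.4   (iron)
  13x1 ≥ 17   (vitamin C)
  32x1 + 101x2 + 222x3 ≥ 564   (calories)
  x1, x2, x3 ≥ 0.
The optimal basis is {spinach, pasta}; cheddar drops out. There the iron and calories constraints are tight.
That vertex is x1 = 1.617, x3 = 2.307.
Hence cost = 1.06·1.617 + 0.38·2.307 = $2.5907.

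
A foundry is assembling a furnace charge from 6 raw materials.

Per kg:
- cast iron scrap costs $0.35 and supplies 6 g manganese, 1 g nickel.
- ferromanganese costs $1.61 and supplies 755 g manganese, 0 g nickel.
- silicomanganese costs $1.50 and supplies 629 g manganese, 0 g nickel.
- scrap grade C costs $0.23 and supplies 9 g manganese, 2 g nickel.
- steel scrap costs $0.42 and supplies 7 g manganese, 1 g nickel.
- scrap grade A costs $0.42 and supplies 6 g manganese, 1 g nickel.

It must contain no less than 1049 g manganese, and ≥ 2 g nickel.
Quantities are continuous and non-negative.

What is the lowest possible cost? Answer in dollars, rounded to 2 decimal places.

$2.45

Set it up as a linear program. Let x1 = kg of cast iron scrap, x2 = kg of ferromanganese, x3 = kg of silicomanganese, x4 = kg of scrap grade C, x5 = kg of steel scrap, x6 = kg of scrap grade A.
Minimise 0.35x1 + 1.61x2 + 1.5x3 + 0.23x4 + 0.42x5 + 0.42x6 with:
  6x1 + 755x2 + 629x3 + 9x4 + 7x5 + 6x6 ≥ 1049   (manganese)
  1x1 + 2x4 + 1x5 + 1x6 ≥ 2   (nickel)
  x1, x2, x3, x4, x5, x6 ≥ 0.
The optimal basis is {ferromanganese, scrap grade C}; cast iron scrap, silicomanganese, steel scrap, scrap grade A drop out. There the manganese and nickel constraints are tight.
Optimal quantities: ferromanganese = 1.377 kg, scrap grade C = 1 kg.
Total cost: 1.61·1.377 + 0.23·1 = 2.4470.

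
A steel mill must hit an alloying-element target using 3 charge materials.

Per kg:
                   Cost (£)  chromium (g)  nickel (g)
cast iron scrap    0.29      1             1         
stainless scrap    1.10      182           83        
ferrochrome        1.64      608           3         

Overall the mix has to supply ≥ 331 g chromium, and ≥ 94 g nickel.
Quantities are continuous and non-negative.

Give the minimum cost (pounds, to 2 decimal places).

£1.58

This is a linear program. Let x1 = kg of cast iron scrap, x2 = kg of stainless scrap, x3 = kg of ferrochrome.
Minimise 0.29x1 + 1.1x2 + 1.64x3 subject to:
  1x1 + 182x2 + 608x3 ≥ 331   (chromium)
  1x1 + 83x2 + 3x3 ≥ 94   (nickel)
  x1, x2, x3 ≥ 0.
The cheapest feasible vertex uses only stainless scrap, ferrochrome; cast iron scrap is not used. There the chromium and nickel constraints are tight.
That vertex is x2 = 1.125, x3 = 0.2076.
Objective = 1.1·1.125 + 1.64·0.2076 = 1.5780.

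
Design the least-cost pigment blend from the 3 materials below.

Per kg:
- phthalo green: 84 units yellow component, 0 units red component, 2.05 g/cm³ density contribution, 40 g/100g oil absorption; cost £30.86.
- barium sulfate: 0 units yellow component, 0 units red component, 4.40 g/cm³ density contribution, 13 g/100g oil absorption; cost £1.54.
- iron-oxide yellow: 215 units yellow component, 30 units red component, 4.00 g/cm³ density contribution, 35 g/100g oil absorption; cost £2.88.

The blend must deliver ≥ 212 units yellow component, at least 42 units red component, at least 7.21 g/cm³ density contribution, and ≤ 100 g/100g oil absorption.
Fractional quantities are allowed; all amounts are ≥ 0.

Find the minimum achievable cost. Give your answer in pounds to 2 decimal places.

Let x1 = kg of phthalo green, x2 = kg of barium sulfate, x3 = kg of iron-oxide yellow.
Minimize 30.86x1 + 1.54x2 + 2.88x3 s.t.:
  84x1 + 215x3 ≥ 212   (yellow component)
  30x3 ≥ 42   (red component)
  2.05x1 + 4.4x2 + 4x3 ≥ 7.21   (density contribution)
  40x1 + 13x2 + 35x3 ≤ 100   (oil absorption)
  x1, x2, x3 ≥ 0.
The cheapest feasible vertex uses only barium sulfate, iron-oxide yellow; phthalo green is not used. The red component and density contribution requirements are met with equality.
That vertex is x2 = 0.3659, x3 = 1.4.
Total cost: 1.54·0.3659 + 2.88·1.4 = 4.5955.

£4.60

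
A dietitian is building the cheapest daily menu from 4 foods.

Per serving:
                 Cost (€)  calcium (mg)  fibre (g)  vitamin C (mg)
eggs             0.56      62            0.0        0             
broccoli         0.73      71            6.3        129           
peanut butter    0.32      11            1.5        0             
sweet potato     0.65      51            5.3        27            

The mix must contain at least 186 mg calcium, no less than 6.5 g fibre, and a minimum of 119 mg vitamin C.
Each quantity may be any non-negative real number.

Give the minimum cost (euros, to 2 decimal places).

€1.77

This is a linear program. Let x1 = servings of eggs, x2 = servings of broccoli, x3 = servings of peanut butter, x4 = servings of sweet potato.
Minimize 0.56x1 + 0.73x2 + 0.32x3 + 0.65x4 subject to:
  62x1 + 71x2 + 11x3 + 51x4 ≥ 186   (calcium)
  6.3x2 + 1.5x3 + 5.3x4 ≥ 6.5   (fibre)
  129x2 + 27x4 ≥ 119   (vitamin C)
  x1, x2, x3, x4 ≥ 0.
The cheapest feasible vertex uses only eggs, broccoli; peanut butter, sweet potato are not used. There the calcium and fibre constraints are tight.
Optimal quantities: eggs = 1.818 servings, broccoli = 1.032 servings.
Hence cost = 0.56·1.818 + 0.73·1.032 = €1.7714.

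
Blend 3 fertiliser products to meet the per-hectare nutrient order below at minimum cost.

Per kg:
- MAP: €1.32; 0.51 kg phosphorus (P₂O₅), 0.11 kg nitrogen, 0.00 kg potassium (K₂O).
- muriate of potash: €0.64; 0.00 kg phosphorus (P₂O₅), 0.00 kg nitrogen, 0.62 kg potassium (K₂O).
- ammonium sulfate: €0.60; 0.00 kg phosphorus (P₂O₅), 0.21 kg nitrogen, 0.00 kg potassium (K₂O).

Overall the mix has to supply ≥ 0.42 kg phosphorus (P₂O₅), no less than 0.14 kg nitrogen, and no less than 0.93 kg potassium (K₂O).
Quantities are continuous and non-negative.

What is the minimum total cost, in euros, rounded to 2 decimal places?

€2.19

Treat it as an LP. Let x1 = kg of MAP, x2 = kg of muriate of potash, x3 = kg of ammonium sulfate.
min 1.32x1 + 0.64x2 + 0.6x3 with:
  0.51x1 ≥ 0.42   (phosphorus (P₂O₅))
  0.11x1 + 0.21x3 ≥ 0.14   (nitrogen)
  0.62x2 ≥ 0.93   (potassium (K₂O))
  x1, x2, x3 ≥ 0.
All 3 inputs are positive at the optimum. Binding constraints: phosphorus (P₂O₅), nitrogen, potassium (K₂O).
Solving gives x1 = 0.8235, x2 = 1.5, x3 = 0.2353.
Total cost: 1.32·0.8235 + 0.64·1.5 + 0.6·0.2353 = 2.1882.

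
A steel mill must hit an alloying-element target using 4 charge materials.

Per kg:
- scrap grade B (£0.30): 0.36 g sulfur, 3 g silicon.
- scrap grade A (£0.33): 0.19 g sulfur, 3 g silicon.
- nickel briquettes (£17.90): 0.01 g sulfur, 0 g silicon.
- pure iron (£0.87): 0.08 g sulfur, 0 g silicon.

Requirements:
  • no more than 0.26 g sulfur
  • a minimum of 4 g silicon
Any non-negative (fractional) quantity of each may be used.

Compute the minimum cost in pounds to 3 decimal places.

£0.439

Set it up as a linear program. Let x1 = kg of scrap grade B, x2 = kg of scrap grade A, x3 = kg of nickel briquettes, x4 = kg of pure iron.
Minimize 0.3x1 + 0.33x2 + 17.9x3 + 0.87x4 subject to:
  0.36x1 + 0.19x2 + 0.01x3 + 0.08x4 ≤ 0.26   (sulfur)
  3x1 + 3x2 ≥ 4   (silicon)
  x1, x2, x3, x4 ≥ 0.
The optimal basis is {scrap grade B, scrap grade A}; nickel briquettes, pure iron drop out. There the sulfur and silicon constraints are tight.
Optimal quantities: scrap grade B = 0.03922 kg, scrap grade A = 1.294 kg.
Cost = 0.3·0.03922 + 0.33·1.294 = 0.43879.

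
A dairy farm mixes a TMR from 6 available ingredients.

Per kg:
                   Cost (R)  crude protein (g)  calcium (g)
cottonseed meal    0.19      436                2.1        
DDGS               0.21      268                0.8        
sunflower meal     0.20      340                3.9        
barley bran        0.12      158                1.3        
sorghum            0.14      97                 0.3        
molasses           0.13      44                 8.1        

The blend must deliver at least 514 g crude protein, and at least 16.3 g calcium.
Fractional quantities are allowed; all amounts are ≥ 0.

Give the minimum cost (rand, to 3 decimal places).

R0.418

This is a linear program. Let x1 = kg of cottonseed meal, x2 = kg of DDGS, x3 = kg of sunflower meal, x4 = kg of barley bran, x5 = kg of sorghum, x6 = kg of molasses.
min 0.19x1 + 0.21x2 + 0.2x3 + 0.12x4 + 0.14x5 + 0.13x6 subject to:
  436x1 + 268x2 + 340x3 + 158x4 + 97x5 + 44x6 ≥ 514   (crude protein)
  2.1x1 + 0.8x2 + 3.9x3 + 1.3x4 + 0.3x5 + 8.1x6 ≥ 16.3   (calcium)
  x1, x2, x3, x4, x5, x6 ≥ 0.
The cheapest feasible vertex uses only cottonseed meal, molasses; DDGS, sunflower meal, barley bran, sorghum are not used. Binding constraints: crude protein and calcium.
That vertex is x1 = 1.002, x6 = 1.753.
Objective = 0.19·1.002 + 0.13·1.753 = 0.41827.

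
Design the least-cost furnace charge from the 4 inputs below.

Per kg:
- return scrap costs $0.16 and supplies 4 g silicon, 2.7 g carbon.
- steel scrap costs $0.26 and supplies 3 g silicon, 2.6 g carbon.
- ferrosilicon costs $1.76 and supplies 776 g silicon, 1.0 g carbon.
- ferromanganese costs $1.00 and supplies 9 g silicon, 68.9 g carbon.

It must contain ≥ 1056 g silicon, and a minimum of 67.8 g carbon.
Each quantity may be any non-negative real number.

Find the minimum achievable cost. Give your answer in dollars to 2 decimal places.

Treat it as an LP. Let x1 = kg of return scrap, x2 = kg of steel scrap, x3 = kg of ferrosilicon, x4 = kg of ferromanganese.
Minimize 0.16x1 + 0.26x2 + 1.76x3 + 1x4 subject to:
  4x1 + 3x2 + 776x3 + 9x4 ≥ 1056   (silicon)
  2.7x1 + 2.6x2 + 1x3 + 68.9x4 ≥ 67.8   (carbon)
  x1, x2, x3, x4 ≥ 0.
The optimal basis is {ferrosilicon, ferromanganese}; return scrap, steel scrap drop out. The silicon and carbon requirements are met with equality.
So ferrosilicon = 1.35 kg, ferromanganese = 0.9644 kg.
Cost = 1.76·1.35 + 1·0.9644 = 3.3404.

$3.34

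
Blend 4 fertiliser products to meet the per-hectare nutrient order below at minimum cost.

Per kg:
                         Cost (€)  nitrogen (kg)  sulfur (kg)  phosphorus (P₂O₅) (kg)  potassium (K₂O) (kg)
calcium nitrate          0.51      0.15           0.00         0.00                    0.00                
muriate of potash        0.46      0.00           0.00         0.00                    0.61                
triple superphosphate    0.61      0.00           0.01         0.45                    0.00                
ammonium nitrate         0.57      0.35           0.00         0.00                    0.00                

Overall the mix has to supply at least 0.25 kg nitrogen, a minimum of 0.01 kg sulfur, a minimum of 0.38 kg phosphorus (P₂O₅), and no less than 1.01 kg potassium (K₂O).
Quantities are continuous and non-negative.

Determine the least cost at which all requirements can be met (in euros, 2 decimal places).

€1.78

Treat it as an LP. Let x1 = kg of calcium nitrate, x2 = kg of muriate of potash, x3 = kg of triple superphosphate, x4 = kg of ammonium nitrate.
Minimize 0.51x1 + 0.46x2 + 0.61x3 + 0.57x4 s.t.:
  0.15x1 + 0.35x4 ≥ 0.25   (nitrogen)
  0.01x3 ≥ 0.01   (sulfur)
  0.45x3 ≥ 0.38   (phosphorus (P₂O₅))
  0.61x2 ≥ 1.01   (potassium (K₂O))
  x1, x2, x3, x4 ≥ 0.
The optimal basis is {muriate of potash, triple superphosphate, ammonium nitrate}; calcium nitrate drops out. Binding constraints: nitrogen, sulfur, potassium (K₂O).
So muriate of potash = 1.656 kg, triple superphosphate = 1 kg, ammonium nitrate = 0.7143 kg.
Total cost: 0.46·1.656 + 0.61·1 + 0.57·0.7143 = 1.7789.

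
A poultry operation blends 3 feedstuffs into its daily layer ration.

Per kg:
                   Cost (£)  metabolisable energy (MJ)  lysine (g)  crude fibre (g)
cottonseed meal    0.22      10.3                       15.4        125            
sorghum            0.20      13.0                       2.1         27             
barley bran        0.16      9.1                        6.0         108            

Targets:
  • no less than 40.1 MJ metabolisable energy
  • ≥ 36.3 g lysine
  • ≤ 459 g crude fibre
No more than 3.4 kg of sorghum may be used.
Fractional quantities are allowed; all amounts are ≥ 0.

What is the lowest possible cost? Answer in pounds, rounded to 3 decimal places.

£0.750

Let x1 = kg of cottonseed meal, x2 = kg of sorghum, x3 = kg of barley bran.
min 0.22x1 + 0.2x2 + 0.16x3 subject to:
  10.3x1 + 13x2 + 9.1x3 ≥ 40.1   (metabolisable energy)
  15.4x1 + 2.1x2 + 6x3 ≥ 36.3   (lysine)
  125x1 + 27x2 + 108x3 ≤ 459   (crude fibre)
  x2 ≤ 3.4
  x1, x2, x3 ≥ 0.
The optimal mix uses every input. Binding constraints: metabolisable energy, lysine, crude fibre.
Optimal quantities: cottonseed meal = 1.266 kg, sorghum = 0.1603 kg, barley bran = 2.745 kg.
Total cost: 0.22·1.266 + 0.2·0.1603 + 0.16·2.745 = 0.74978.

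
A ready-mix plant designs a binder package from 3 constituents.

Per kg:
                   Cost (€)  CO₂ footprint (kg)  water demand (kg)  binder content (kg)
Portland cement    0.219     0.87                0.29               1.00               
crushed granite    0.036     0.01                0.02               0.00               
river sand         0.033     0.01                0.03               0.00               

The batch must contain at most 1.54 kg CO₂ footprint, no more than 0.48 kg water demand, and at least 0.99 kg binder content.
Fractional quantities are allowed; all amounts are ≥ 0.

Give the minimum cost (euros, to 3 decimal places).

€0.217

Let x1 = kg of Portland cement, x2 = kg of crushed granite, x3 = kg of river sand.
min 0.219x1 + 0.036x2 + 0.033x3 subject to:
  0.87x1 + 0.01x2 + 0.01x3 ≤ 1.54   (CO₂ footprint)
  0.29x1 + 0.02x2 + 0.03x3 ≤ 0.48   (water demand)
  1x1 ≥ 0.99   (binder content)
  x1, x2, x3 ≥ 0.
At the optimum only Portland cement is positive (crushed granite, river sand = 0). There the binder content constraint is tight.
So Portland cement = 0.99 kg.
Objective = 0.219·0.99 = 0.21681.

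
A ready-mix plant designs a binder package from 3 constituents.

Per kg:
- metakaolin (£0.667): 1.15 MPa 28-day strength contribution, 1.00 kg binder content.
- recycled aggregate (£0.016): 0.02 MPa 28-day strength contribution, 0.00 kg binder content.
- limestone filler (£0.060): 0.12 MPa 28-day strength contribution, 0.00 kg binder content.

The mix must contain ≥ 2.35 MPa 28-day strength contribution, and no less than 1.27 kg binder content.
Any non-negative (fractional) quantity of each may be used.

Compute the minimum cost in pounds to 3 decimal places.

Let x1 = kg of metakaolin, x2 = kg of recycled aggregate, x3 = kg of limestone filler.
min 0.667x1 + 0.016x2 + 0.06x3 subject to:
  1.15x1 + 0.02x2 + 0.12x3 ≥ 2.35   (28-day strength contribution)
  1x1 ≥ 1.27   (binder content)
  x1, x2, x3 ≥ 0.
The optimal basis is {metakaolin, limestone filler}; recycled aggregate drops out. Binding constraints: 28-day strength contribution and binder content.
That vertex is x1 = 1.27, x3 = 7.413.
Total cost: 0.667·1.27 + 0.06·7.413 = 1.29187.

£1.292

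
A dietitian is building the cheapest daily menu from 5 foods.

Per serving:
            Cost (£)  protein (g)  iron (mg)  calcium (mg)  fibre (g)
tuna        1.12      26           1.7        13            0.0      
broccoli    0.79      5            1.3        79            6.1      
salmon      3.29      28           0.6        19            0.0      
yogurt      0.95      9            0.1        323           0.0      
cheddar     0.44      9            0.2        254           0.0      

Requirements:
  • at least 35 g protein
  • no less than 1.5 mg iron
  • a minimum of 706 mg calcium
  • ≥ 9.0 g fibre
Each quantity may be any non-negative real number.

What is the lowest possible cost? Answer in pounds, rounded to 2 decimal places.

£2.48

Set it up as a linear program. Let x1 = servings of tuna, x2 = servings of broccoli, x3 = servings of salmon, x4 = servings of yogurt, x5 = servings of cheddar.
Minimise 1.12x1 + 0.79x2 + 3.29x3 + 0.95x4 + 0.44x5 with:
  26x1 + 5x2 + 28x3 + 9x4 + 9x5 ≥ 35   (protein)
  1.7x1 + 1.3x2 + 0.6x3 + 0.1x4 + 0.2x5 ≥ 1.5   (iron)
  13x1 + 79x2 + 19x3 + 323x4 + 254x5 ≥ 706   (calcium)
  6.1x2 ≥ 9   (fibre)
  x1, x2, x3, x4, x5 ≥ 0.
The minimum-cost mix takes nothing from salmon, yogurt — only tuna, broccoli, cheddar. There the protein, calcium, fibre constraints are tight.
Solving gives x1 = 0.2638, x2 = 1.475, x5 = 2.307.
Hence cost = 1.12·0.2638 + 0.79·1.475 + 0.44·2.307 = £2.4758.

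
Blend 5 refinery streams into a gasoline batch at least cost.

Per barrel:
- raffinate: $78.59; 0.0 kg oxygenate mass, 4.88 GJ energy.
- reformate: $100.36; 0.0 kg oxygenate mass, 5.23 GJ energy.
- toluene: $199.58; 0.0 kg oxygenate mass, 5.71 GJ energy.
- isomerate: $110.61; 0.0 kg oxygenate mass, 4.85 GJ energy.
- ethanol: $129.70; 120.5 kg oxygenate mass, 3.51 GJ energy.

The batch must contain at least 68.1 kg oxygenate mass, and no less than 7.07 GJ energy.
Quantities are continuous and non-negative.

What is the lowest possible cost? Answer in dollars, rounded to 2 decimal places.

This is a linear program. Let x1 = barrels of raffinate, x2 = barrels of reformate, x3 = barrels of toluene, x4 = barrels of isomerate, x5 = barrels of ethanol.
min 78.59x1 + 100.36x2 + 199.58x3 + 110.61x4 + 129.7x5 s.t.:
  120.5x5 ≥ 68.1   (oxygenate mass)
  4.88x1 + 5.23x2 + 5.71x3 + 4.85x4 + 3.51x5 ≥ 7.07   (energy)
  x1, x2, x3, x4, x5 ≥ 0.
At the optimum only raffinate, ethanol are positive (reformate, toluene, isomerate = 0). There the oxygenate mass and energy constraints are tight.
So raffinate = 1.0423 barrels, ethanol = 0.56515 barrels.
Cost = 78.59·1.0423 + 129.7·0.56515 = 155.2143.

$155.21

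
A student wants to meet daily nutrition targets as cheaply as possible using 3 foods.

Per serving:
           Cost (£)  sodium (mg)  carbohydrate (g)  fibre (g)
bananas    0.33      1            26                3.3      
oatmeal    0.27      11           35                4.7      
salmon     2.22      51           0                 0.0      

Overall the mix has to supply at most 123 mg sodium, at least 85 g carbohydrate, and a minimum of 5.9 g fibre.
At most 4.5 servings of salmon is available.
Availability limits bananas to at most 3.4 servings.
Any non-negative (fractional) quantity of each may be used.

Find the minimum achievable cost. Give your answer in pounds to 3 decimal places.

£0.656

Let x1 = servings of bananas, x2 = servings of oatmeal, x3 = servings of salmon.
Minimise 0.33x1 + 0.27x2 + 2.22x3 with:
  1x1 + 11x2 + 51x3 ≤ 123   (sodium)
  26x1 + 35x2 ≥ 85   (carbohydrate)
  3.3x1 + 4.7x2 ≥ 5.9   (fibre)
  x3 ≤ 4.5
  x1 ≤ 3.4
  x1, x2, x3 ≥ 0.
The minimum-cost mix takes nothing from bananas, salmon — only oatmeal. There the carbohydrate constraint is tight.
So oatmeal = 2.429 servings.
Cost = 0.27·2.429 = 0.65583.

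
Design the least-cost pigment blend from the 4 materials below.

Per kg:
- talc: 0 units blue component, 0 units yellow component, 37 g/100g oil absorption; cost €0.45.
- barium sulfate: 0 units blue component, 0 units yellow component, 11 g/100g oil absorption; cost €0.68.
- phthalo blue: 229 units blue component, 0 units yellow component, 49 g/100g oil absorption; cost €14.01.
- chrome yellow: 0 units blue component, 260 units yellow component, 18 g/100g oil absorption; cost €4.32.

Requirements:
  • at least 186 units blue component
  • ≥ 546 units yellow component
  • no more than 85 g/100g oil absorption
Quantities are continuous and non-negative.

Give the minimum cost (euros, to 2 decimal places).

€20.45

Let x1 = kg of talc, x2 = kg of barium sulfate, x3 = kg of phthalo blue, x4 = kg of chrome yellow.
Minimize 0.45x1 + 0.68x2 + 14.01x3 + 4.32x4 s.t.:
  229x3 ≥ 186   (blue component)
  260x4 ≥ 546   (yellow component)
  37x1 + 11x2 + 49x3 + 18x4 ≤ 85   (oil absorption)
  x1, x2, x3, x4 ≥ 0.
The optimal basis is {phthalo blue, chrome yellow}; talc, barium sulfate drop out. Binding constraints: blue component and yellow component.
That vertex is x3 = 0.8122, x4 = 2.1.
Hence cost = 14.01·0.8122 + 4.32·2.1 = €20.4509.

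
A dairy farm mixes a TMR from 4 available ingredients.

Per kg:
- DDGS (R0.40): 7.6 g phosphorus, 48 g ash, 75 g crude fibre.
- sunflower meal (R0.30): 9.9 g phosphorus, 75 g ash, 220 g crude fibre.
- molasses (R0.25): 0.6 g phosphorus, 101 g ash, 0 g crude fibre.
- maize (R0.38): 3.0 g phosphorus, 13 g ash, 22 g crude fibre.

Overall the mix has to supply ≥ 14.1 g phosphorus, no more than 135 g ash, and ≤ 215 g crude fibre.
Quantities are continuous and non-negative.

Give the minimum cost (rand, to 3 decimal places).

R0.605

Set it up as a linear program. Let x1 = kg of DDGS, x2 = kg of sunflower meal, x3 = kg of molasses, x4 = kg of maize.
Minimize 0.4x1 + 0.3x2 + 0.25x3 + 0.38x4 subject to:
  7.6x1 + 9.9x2 + 0.6x3 + 3x4 ≥ 14.1   (phosphorus)
  48x1 + 75x2 + 101x3 + 13x4 ≤ 135   (ash)
  75x1 + 220x2 + 22x4 ≤ 215   (crude fibre)
  x1, x2, x3, x4 ≥ 0.
The minimum-cost mix takes nothing from molasses, maize — only DDGS, sunflower meal. Binding constraints: phosphorus and crude fibre.
That vertex is x1 = 1.047, x2 = 0.6202.
Total cost: 0.4·1.047 + 0.3·0.6202 = 0.60486.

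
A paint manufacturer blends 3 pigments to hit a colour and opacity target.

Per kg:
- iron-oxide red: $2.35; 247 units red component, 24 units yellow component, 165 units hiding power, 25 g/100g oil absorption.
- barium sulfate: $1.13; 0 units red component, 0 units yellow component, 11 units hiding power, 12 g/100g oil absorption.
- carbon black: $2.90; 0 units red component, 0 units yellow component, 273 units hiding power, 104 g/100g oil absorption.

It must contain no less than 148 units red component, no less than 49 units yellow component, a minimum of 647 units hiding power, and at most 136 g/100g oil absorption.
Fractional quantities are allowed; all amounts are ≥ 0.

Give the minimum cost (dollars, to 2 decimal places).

Let x1 = kg of iron-oxide red, x2 = kg of barium sulfate, x3 = kg of carbon black.
min 2.35x1 + 1.13x2 + 2.9x3 s.t.:
  247x1 ≥ 148   (red component)
  24x1 ≥ 49   (yellow component)
  165x1 + 11x2 + 273x3 ≥ 647   (hiding power)
  25x1 + 12x2 + 104x3 ≤ 136   (oil absorption)
  x1, x2, x3 ≥ 0.
The minimum-cost mix takes nothing from barium sulfate — only iron-oxide red, carbon black. There the hiding power and oil absorption constraints are tight.
That vertex is x1 = 2.918, x3 = 0.6062.
Objective = 2.35·2.918 + 2.9·0.6062 = 8.6153.

$8.62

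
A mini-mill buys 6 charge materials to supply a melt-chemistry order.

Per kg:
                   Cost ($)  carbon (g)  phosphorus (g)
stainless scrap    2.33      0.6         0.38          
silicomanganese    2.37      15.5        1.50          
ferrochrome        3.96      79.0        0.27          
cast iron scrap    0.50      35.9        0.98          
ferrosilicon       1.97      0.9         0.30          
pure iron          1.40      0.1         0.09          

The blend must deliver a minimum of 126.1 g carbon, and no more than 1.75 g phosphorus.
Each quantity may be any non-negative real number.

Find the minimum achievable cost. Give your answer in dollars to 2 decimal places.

$4.32

Set it up as a linear program. Let x1 = kg of stainless scrap, x2 = kg of silicomanganese, x3 = kg of ferrochrome, x4 = kg of cast iron scrap, x5 = kg of ferrosilicon, x6 = kg of pure iron.
Minimize 2.33x1 + 2.37x2 + 3.96x3 + 0.5x4 + 1.97x5 + 1.4x6 s.t.:
  0.6x1 + 15.5x2 + 79x3 + 35.9x4 + 0.9x5 + 0.1x6 ≥ 126.1   (carbon)
  0.38x1 + 1.5x2 + 0.27x3 + 0.98x4 + 0.3x5 + 0.09x6 ≤ 1.75   (phosphorus)
  x1, x2, x3, x4, x5, x6 ≥ 0.
At the optimum only ferrochrome, cast iron scrap are positive (stainless scrap, silicomanganese, ferrosilicon, pure iron = 0). There the carbon and phosphorus constraints are tight.
Optimal quantities: ferrochrome = 0.897 kg, cast iron scrap = 1.539 kg.
Cost = 3.96·0.897 + 0.5·1.539 = 4.3216.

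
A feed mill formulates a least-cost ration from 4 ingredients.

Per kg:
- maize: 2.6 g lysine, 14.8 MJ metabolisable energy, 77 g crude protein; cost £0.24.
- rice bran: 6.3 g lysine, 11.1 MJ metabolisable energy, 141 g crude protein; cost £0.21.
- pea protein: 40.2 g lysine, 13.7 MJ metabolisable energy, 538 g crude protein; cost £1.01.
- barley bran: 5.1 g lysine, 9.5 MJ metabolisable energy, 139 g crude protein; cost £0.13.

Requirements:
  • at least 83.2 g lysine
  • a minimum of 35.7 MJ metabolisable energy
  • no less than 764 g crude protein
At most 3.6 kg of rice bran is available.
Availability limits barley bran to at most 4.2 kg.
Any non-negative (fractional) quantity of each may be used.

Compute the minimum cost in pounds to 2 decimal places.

Treat it as an LP. Let x1 = kg of maize, x2 = kg of rice bran, x3 = kg of pea protein, x4 = kg of barley bran.
min 0.24x1 + 0.21x2 + 1.01x3 + 0.13x4 with:
  2.6x1 + 6.3x2 + 40.2x3 + 5.1x4 ≥ 83.2   (lysine)
  14.8x1 + 11.1x2 + 13.7x3 + 9.5x4 ≥ 35.7   (metabolisable energy)
  77x1 + 141x2 + 538x3 + 139x4 ≥ 764   (crude protein)
  x2 ≤ 3.6
  x4 ≤ 4.2
  x1, x2, x3, x4 ≥ 0.
The cheapest feasible vertex uses only pea protein, barley bran; maize, rice bran are not used. There the lysine and metabolisable energy constraints are tight.
Solving gives x3 = 1.95, x4 = 0.9464.
Hence cost = 1.01·1.95 + 0.13·0.9464 = £2.0925.

£2.09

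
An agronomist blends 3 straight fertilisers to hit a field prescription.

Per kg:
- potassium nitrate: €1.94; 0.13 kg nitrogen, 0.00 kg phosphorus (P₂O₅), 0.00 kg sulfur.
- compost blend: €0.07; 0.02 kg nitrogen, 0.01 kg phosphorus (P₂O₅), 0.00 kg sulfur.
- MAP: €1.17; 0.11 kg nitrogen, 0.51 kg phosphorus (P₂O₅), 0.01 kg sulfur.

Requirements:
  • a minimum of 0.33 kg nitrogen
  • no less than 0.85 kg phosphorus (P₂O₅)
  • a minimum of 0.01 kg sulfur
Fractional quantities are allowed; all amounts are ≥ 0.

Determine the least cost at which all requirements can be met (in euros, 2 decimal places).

€2.34

Treat it as an LP. Let x1 = kg of potassium nitrate, x2 = kg of compost blend, x3 = kg of MAP.
Minimise 1.94x1 + 0.07x2 + 1.17x3 s.t.:
  0.13x1 + 0.02x2 + 0.11x3 ≥ 0.33   (nitrogen)
  0.01x2 + 0.51x3 ≥ 0.85   (phosphorus (P₂O₅))
  0.01x3 ≥ 0.01   (sulfur)
  x1, x2, x3 ≥ 0.
The optimal basis is {compost blend, MAP}; potassium nitrate drops out. The nitrogen and phosphorus (P₂O₅) requirements are met with equality.
So compost blend = 8.22 kg, MAP = 1.505 kg.
Objective = 0.07·8.22 + 1.17·1.505 = 2.3363.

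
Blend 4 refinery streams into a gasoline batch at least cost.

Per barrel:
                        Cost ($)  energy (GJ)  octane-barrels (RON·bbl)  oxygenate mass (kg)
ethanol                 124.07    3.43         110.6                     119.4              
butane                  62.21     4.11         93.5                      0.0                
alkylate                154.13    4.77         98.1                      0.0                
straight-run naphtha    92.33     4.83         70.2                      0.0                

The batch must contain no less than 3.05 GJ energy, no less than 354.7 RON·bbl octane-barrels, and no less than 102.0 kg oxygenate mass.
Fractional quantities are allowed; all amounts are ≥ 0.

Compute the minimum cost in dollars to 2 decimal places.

This is a linear program. Let x1 = barrels of ethanol, x2 = barrels of butane, x3 = barrels of alkylate, x4 = barrels of straight-run naphtha.
Minimise 124.07x1 + 62.21x2 + 154.13x3 + 92.33x4 s.t.:
  3.43x1 + 4.11x2 + 4.77x3 + 4.83x4 ≥ 3.05   (energy)
  110.6x1 + 93.5x2 + 98.1x3 + 70.2x4 ≥ 354.7   (octane-barrels)
  119.4x1 ≥ 102   (oxygenate mass)
  x1, x2, x3, x4 ≥ 0.
The optimal basis is {ethanol, butane}; alkylate, straight-run naphtha drop out. Binding constraints: octane-barrels and oxygenate mass.
Optimal quantities: ethanol = 0.8543 barrels, butane = 2.783 barrels.
Cost = 124.07·0.8543 + 62.21·2.783 = 279.1234.

$279.12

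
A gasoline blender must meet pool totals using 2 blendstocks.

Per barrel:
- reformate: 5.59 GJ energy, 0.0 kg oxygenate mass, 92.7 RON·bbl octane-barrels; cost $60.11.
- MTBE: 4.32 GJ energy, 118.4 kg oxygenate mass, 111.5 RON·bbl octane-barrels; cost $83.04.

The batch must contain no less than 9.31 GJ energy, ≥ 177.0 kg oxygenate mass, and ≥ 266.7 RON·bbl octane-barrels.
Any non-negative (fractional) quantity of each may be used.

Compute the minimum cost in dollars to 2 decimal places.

Let x1 = barrels of reformate, x2 = barrels of MTBE.
min 60.11x1 + 83.04x2 s.t.:
  5.59x1 + 4.32x2 ≥ 9.31   (energy)
  118.4x2 ≥ 177   (oxygenate mass)
  92.7x1 + 111.5x2 ≥ 266.7   (octane-barrels)
  x1, x2 ≥ 0.
Both inputs are positive at the optimum. There the oxygenate mass and octane-barrels constraints are tight.
That vertex is x1 = 1.0789, x2 = 1.4949.
Cost = 60.11·1.0789 + 83.04·1.4949 = 188.9892.

$188.99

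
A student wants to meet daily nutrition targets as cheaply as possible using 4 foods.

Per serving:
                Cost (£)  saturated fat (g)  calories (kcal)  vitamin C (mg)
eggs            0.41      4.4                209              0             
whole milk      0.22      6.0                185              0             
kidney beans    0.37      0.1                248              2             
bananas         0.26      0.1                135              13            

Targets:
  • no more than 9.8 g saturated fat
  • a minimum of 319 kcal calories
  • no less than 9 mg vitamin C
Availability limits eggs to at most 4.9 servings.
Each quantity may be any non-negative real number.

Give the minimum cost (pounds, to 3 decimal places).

£0.448

Treat it as an LP. Let x1 = servings of eggs, x2 = servings of whole milk, x3 = servings of kidney beans, x4 = servings of bananas.
Minimise 0.41x1 + 0.22x2 + 0.37x3 + 0.26x4 s.t.:
  4.4x1 + 6x2 + 0.1x3 + 0.1x4 ≤ 9.8   (saturated fat)
  209x1 + 185x2 + 248x3 + 135x4 ≥ 319   (calories)
  2x3 + 13x4 ≥ 9   (vitamin C)
  x1 ≤ 4.9
  x1, x2, x3, x4 ≥ 0.
At the optimum only whole milk, bananas are positive (eggs, kidney beans = 0). There the calories and vitamin C constraints are tight.
So whole milk = 1.219 servings, bananas = 0.6923 servings.
Cost = 0.22·1.219 + 0.26·0.6923 = 0.44818.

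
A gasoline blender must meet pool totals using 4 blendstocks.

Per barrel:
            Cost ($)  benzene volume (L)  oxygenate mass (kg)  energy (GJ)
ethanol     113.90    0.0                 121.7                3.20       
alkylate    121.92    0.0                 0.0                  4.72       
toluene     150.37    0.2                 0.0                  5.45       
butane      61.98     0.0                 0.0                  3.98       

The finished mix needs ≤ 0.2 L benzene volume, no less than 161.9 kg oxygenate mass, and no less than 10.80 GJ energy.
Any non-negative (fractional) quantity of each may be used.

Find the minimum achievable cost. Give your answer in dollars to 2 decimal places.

$253.42

Let x1 = barrels of ethanol, x2 = barrels of alkylate, x3 = barrels of toluene, x4 = barrels of butane.
min 113.9x1 + 121.92x2 + 150.37x3 + 61.98x4 s.t.:
  0.2x3 ≤ 0.2   (benzene volume)
  121.7x1 ≥ 161.9   (oxygenate mass)
  3.2x1 + 4.72x2 + 5.45x3 + 3.98x4 ≥ 10.8   (energy)
  x1, x2, x3, x4 ≥ 0.
The optimal basis is {ethanol, butane}; alkylate, toluene drop out. There the oxygenate mass and energy constraints are tight.
Solving gives x1 = 1.3303, x4 = 1.644.
Objective = 113.9·1.3303 + 61.98·1.644 = 253.4163.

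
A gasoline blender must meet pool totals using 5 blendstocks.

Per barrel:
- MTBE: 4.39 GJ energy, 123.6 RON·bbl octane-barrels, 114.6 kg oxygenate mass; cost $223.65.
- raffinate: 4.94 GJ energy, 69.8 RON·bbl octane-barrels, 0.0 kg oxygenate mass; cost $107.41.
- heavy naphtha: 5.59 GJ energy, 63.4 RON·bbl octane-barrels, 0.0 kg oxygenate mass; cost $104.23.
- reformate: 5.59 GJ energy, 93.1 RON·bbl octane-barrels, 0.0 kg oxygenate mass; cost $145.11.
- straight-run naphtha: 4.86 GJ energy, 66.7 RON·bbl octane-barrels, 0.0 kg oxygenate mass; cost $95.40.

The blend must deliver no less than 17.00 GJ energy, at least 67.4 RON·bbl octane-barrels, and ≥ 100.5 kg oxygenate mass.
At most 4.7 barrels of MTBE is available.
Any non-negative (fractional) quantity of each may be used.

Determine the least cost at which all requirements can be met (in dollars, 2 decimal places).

Let x1 = barrels of MTBE, x2 = barrels of raffinate, x3 = barrels of heavy naphtha, x4 = barrels of reformate, x5 = barrels of straight-run naphtha.
Minimize 223.65x1 + 107.41x2 + 104.23x3 + 145.11x4 + 95.4x5 s.t.:
  4.39x1 + 4.94x2 + 5.59x3 + 5.59x4 + 4.86x5 ≥ 17   (energy)
  123.6x1 + 69.8x2 + 63.4x3 + 93.1x4 + 66.7x5 ≥ 67.4   (octane-barrels)
  114.6x1 ≥ 100.5   (oxygenate mass)
  x1 ≤ 4.7
  x1, x2, x3, x4, x5 ≥ 0.
At the optimum only MTBE, heavy naphtha are positive (raffinate, reformate, straight-run naphtha = 0). The energy and oxygenate mass requirements are met with equality.
So MTBE = 0.876963 barrels, heavy naphtha = 2.35244 barrels.
Hence cost = 223.65·0.876963 + 104.23·2.35244 = $441.3276.

$441.33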